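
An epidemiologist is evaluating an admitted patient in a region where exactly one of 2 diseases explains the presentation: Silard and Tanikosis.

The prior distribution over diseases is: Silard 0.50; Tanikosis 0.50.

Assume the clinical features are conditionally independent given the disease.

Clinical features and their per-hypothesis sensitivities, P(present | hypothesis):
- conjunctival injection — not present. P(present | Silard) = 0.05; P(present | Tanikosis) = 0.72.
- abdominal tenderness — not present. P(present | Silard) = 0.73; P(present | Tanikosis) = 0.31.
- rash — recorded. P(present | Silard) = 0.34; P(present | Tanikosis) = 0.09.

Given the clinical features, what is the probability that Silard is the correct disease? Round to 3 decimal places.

0.834

For each hypothesis, the unnormalized posterior weight is prior × product of the clinical feature likelihoods (using 1 − P(present | H) for each absent clinical feature):
  Silard: 0.50 × (1 − 0.05) × (1 − 0.73) × 0.34 = 0.043605
  Tanikosis: 0.50 × (1 − 0.72) × (1 − 0.31) × 0.09 = 0.008694
Normalizing constant Z = 0.043605 + 0.008694 = 0.052299.
P(Silard | evidence) = 0.043605 / 0.052299 ≈ 0.834.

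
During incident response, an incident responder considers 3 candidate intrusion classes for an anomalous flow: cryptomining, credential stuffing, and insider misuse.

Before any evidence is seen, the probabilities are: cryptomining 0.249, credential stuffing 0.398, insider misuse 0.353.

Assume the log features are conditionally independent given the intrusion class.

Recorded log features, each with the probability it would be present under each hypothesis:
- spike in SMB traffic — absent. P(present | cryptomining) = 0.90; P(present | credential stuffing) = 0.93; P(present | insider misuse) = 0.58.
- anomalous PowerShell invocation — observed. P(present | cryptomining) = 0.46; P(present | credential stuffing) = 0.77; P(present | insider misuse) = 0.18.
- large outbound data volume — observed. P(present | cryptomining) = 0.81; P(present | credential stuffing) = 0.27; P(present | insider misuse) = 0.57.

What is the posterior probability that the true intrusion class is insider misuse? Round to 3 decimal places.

For each hypothesis, the unnormalized posterior weight is prior × product of the log feature likelihoods (using 1 − P(present | H) for each absent log feature):
  cryptomining: 0.249 × (1 − 0.90) × 0.46 × 0.81 = 0.0092777
  credential stuffing: 0.398 × (1 − 0.93) × 0.77 × 0.27 = 0.0057921
  insider misuse: 0.353 × (1 − 0.58) × 0.18 × 0.57 = 0.015211
Marginal likelihood of the evidence = 0.030281.
P(insider misuse | evidence) = 0.015211 / 0.030281 ≈ 0.502.

0.502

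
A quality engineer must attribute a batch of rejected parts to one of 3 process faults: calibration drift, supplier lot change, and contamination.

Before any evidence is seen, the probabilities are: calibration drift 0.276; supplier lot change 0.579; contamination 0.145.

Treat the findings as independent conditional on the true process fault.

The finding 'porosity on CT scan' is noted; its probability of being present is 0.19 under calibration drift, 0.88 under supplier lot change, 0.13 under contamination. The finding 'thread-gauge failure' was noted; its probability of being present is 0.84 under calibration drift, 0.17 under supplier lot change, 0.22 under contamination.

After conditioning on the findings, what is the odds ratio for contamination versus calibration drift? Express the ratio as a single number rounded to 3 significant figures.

Unnormalized posterior weight (prior times the finding likelihoods) for each of the two hypotheses:
  contamination: 0.145 × 0.13 × 0.22 = 0.004147
  calibration drift: 0.276 × 0.19 × 0.84 = 0.04405
Odds(contamination : calibration drift) = 0.004147 / 0.04405 ≈ 0.0941.

0.0941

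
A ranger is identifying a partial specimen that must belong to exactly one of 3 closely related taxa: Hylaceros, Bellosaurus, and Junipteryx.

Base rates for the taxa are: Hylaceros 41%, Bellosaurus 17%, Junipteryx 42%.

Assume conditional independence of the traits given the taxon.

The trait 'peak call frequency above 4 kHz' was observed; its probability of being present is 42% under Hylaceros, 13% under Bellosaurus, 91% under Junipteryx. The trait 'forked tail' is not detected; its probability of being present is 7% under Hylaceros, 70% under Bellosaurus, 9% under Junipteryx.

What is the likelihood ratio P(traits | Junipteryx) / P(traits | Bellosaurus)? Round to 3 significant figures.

21.2

The Bayes factor is the ratio of the joint likelihoods of the trait pattern under the two hypotheses (using 1 − P(present | H) for each absent trait).
  Junipteryx: 0.91 × (1 − 0.09) = 0.8281
  Bellosaurus: 0.13 × (1 − 0.70) = 0.039
Bayes factor = 0.8281 / 0.039 ≈ 21.2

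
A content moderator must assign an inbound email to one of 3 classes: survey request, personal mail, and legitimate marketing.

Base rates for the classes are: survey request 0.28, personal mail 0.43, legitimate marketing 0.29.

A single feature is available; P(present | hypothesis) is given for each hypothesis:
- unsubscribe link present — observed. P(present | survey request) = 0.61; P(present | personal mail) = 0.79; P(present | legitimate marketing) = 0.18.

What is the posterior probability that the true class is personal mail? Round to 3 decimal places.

0.604

For each hypothesis, the unnormalized posterior weight is prior × likelihood:
  survey request: 0.28 × 0.61 = 0.1708
  personal mail: 0.43 × 0.79 = 0.3397
  legitimate marketing: 0.29 × 0.18 = 0.0522
The unnormalized weights sum to 0.5627.
P(personal mail | evidence) = 0.3397 / 0.5627 ≈ 0.604.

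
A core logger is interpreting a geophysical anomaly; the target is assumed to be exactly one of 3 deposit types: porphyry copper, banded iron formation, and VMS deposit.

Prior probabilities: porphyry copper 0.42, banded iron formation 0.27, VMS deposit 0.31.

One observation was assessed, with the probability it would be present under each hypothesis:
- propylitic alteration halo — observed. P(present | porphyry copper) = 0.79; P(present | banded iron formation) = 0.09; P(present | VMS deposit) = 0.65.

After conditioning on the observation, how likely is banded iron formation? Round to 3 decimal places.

0.044

Multiply each prior by the likelihood of the observation:
  porphyry copper: 0.42 × 0.79 = 0.3318
  banded iron formation: 0.27 × 0.09 = 0.0243
  VMS deposit: 0.31 × 0.65 = 0.2015
Marginal likelihood of the evidence = 0.5576.
P(banded iron formation | evidence) = 0.0243 / 0.5576 ≈ 0.044.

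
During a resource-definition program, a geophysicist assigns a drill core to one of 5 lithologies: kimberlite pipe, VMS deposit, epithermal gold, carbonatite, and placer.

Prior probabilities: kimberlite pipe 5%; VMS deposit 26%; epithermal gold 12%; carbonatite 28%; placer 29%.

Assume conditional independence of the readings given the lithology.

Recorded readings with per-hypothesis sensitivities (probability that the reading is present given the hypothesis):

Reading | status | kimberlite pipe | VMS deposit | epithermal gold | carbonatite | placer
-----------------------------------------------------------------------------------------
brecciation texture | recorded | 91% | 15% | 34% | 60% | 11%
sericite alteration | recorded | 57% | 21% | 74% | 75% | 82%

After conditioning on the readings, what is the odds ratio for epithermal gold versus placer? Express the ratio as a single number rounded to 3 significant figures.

Unnormalized posterior weight (prior times the reading likelihoods) for each of the two hypotheses:
  epithermal gold: 0.12 × 0.34 × 0.74 = 0.030192
  placer: 0.29 × 0.11 × 0.82 = 0.026158
Posterior odds = 0.030192 / 0.026158 ≈ 1.15.

1.15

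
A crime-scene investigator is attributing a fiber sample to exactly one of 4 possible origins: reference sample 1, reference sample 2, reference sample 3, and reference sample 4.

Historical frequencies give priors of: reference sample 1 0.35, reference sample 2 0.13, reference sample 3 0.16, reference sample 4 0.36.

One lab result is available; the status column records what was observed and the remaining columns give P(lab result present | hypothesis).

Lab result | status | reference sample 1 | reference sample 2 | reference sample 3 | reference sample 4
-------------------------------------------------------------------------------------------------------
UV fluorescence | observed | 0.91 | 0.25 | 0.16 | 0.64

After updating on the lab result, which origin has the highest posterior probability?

Multiply each prior by the likelihood of the lab result:
  reference sample 1: 0.35 × 0.91 = 0.3185
  reference sample 2: 0.13 × 0.25 = 0.0325
  reference sample 3: 0.16 × 0.16 = 0.0256
  reference sample 4: 0.36 × 0.64 = 0.2304
Marginal likelihood of the evidence = 0.607.
P(reference sample 1 | evidence) ≈ 0.3185 / 0.607 ≈ 0.525
P(reference sample 2 | evidence) ≈ 0.0325 / 0.607 ≈ 0.054
P(reference sample 3 | evidence) ≈ 0.0256 / 0.607 ≈ 0.042
P(reference sample 4 | evidence) ≈ 0.2304 / 0.607 ≈ 0.380
The largest is 0.525, so reference sample 1 is most probable.

reference sample 1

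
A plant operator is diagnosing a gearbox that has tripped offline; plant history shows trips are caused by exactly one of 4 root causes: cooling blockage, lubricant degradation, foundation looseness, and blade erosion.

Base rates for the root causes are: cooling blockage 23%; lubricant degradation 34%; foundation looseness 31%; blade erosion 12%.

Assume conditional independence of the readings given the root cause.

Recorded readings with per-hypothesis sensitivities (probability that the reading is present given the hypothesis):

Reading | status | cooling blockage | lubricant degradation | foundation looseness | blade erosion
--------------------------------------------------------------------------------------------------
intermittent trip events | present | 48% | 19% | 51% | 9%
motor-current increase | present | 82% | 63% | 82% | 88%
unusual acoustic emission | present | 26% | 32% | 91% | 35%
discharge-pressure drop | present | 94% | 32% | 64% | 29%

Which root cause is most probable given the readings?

By Bayes' rule with conditional independence, the unnormalized weight for each hypothesis is prior × ∏ likelihoods:
  cooling blockage: 0.23 × 0.48 × 0.82 × 0.26 × 0.94 = 0.022125
  lubricant degradation: 0.34 × 0.19 × 0.63 × 0.32 × 0.32 = 0.0041675
  foundation looseness: 0.31 × 0.51 × 0.82 × 0.91 × 0.64 = 0.075504
  blade erosion: 0.12 × 0.09 × 0.88 × 0.35 × 0.29 = 0.00096466
Normalizing constant Z = 0.022125 + 0.0041675 + 0.075504 + 0.00096466 = 0.10276.
P(cooling blockage | evidence) ≈ 0.022125 / 0.10276 ≈ 0.215
P(lubricant degradation | evidence) ≈ 0.0041675 / 0.10276 ≈ 0.041
P(foundation looseness | evidence) ≈ 0.075504 / 0.10276 ≈ 0.735
P(blade erosion | evidence) ≈ 0.00096466 / 0.10276 ≈ 0.009
The largest is 0.735, so foundation looseness is most probable.

foundation looseness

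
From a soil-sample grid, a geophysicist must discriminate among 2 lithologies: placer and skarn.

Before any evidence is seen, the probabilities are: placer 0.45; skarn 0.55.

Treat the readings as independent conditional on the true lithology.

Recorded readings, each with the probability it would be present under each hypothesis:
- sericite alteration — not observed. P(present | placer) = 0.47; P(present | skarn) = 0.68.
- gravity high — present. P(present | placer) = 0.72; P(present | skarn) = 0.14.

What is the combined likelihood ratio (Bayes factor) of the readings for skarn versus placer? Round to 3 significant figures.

The Bayes factor is the ratio of the joint likelihoods of the reading pattern under the two hypotheses (using 1 − P(present | H) for each absent reading).
  skarn: (1 − 0.68) × 0.14 = 0.0448
  placer: (1 − 0.47) × 0.72 = 0.3816
Bayes factor = 0.0448 / 0.3816 ≈ 0.117

0.117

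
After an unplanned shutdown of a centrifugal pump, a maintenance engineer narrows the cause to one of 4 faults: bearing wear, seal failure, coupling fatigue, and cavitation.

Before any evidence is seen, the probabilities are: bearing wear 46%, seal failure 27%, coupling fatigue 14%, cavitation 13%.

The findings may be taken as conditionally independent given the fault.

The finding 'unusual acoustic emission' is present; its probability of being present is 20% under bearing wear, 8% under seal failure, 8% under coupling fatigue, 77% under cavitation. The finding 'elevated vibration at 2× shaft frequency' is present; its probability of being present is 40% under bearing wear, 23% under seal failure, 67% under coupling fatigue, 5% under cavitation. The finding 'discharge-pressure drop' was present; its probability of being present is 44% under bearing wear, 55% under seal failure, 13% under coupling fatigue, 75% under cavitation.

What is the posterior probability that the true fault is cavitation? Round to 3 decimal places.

0.159

By Bayes' rule with conditional independence, the unnormalized weight for each hypothesis is prior × ∏ likelihoods:
  bearing wear: 0.46 × 0.20 × 0.40 × 0.44 = 0.016192
  seal failure: 0.27 × 0.08 × 0.23 × 0.55 = 0.0027324
  coupling fatigue: 0.14 × 0.08 × 0.67 × 0.13 = 0.00097552
  cavitation: 0.13 × 0.77 × 0.05 × 0.75 = 0.0037538
The unnormalized weights sum to 0.023654.
P(cavitation | evidence) = 0.0037538 / 0.023654 ≈ 0.159.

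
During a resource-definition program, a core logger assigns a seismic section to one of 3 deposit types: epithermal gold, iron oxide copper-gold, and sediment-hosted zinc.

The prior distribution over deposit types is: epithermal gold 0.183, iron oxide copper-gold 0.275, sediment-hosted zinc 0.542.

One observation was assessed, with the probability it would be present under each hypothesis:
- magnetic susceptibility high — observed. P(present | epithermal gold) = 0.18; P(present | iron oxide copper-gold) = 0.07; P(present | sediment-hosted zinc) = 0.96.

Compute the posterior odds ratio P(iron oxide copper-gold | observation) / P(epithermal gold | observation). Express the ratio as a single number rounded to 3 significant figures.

Unnormalized posterior weight (prior times the observation likelihood) for each of the two hypotheses:
  iron oxide copper-gold: 0.275 × 0.07 = 0.01925
  epithermal gold: 0.183 × 0.18 = 0.03294
Posterior odds = 0.01925 / 0.03294 ≈ 0.584.

0.584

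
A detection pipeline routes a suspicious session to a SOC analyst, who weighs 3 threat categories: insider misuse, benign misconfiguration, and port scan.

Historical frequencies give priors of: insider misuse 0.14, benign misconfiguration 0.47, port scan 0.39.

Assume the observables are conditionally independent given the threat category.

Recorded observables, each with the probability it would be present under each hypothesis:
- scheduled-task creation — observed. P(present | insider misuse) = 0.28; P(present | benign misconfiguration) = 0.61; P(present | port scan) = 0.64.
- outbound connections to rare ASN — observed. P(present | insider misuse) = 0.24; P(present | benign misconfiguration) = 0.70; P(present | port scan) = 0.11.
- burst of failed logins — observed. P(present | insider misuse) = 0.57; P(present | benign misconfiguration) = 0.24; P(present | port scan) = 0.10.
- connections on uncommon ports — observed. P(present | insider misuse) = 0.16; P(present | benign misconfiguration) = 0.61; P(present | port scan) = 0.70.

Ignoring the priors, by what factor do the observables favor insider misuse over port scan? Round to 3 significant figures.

Take the product of per-observable likelihoods under each hypothesis, then divide.
  insider misuse: 0.28 × 0.24 × 0.57 × 0.16 = 0.0061286
  port scan: 0.64 × 0.11 × 0.10 × 0.70 = 0.004928
Bayes factor = 0.0061286 / 0.004928 ≈ 1.24

1.24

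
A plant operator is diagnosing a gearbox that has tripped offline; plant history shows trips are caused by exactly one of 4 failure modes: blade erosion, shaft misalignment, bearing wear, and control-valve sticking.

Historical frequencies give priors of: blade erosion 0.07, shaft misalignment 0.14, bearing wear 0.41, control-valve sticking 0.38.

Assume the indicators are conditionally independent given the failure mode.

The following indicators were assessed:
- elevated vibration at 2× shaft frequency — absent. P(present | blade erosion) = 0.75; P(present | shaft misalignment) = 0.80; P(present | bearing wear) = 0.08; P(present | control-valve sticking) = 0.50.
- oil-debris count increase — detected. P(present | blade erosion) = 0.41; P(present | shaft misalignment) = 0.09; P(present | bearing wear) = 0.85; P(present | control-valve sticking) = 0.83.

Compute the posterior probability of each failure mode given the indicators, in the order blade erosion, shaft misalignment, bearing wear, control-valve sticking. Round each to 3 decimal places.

0.015, 0.005, 0.657, 0.323

Multiply each prior by the joint likelihood of the indicator pattern (using 1 − P(present | H) for each absent indicator):
  blade erosion: 0.07 × (1 − 0.75) × 0.41 = 0.007175
  shaft misalignment: 0.14 × (1 − 0.80) × 0.09 = 0.00252
  bearing wear: 0.41 × (1 − 0.08) × 0.85 = 0.32062
  control-valve sticking: 0.38 × (1 − 0.50) × 0.83 = 0.1577
The unnormalized weights sum to 0.48801.
P(blade erosion | evidence) = 0.007175 / 0.48801 ≈ 0.015
P(shaft misalignment | evidence) = 0.00252 / 0.48801 ≈ 0.005
P(bearing wear | evidence) = 0.32062 / 0.48801 ≈ 0.657
P(control-valve sticking | evidence) = 0.1577 / 0.48801 ≈ 0.323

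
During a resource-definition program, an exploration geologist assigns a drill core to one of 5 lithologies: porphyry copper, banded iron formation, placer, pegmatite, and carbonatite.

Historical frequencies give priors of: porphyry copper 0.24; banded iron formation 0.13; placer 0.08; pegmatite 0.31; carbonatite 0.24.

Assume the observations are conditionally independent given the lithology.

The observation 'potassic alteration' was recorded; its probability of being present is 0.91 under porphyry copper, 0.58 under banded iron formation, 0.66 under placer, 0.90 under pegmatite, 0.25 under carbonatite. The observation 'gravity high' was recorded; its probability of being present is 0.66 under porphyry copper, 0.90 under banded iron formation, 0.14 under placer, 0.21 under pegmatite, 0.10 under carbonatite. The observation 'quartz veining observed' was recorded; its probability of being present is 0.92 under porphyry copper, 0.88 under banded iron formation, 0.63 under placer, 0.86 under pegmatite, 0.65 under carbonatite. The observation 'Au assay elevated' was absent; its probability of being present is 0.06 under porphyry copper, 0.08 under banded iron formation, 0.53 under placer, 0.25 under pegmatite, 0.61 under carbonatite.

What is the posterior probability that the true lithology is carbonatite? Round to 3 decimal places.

For each hypothesis, the unnormalized posterior weight is prior × product of the observation likelihoods (using 1 − P(present | H) for each absent observation):
  porphyry copper: 0.24 × 0.91 × 0.66 × 0.92 × (1 − 0.06) = 0.12466
  banded iron formation: 0.13 × 0.58 × 0.90 × 0.88 × (1 − 0.08) = 0.054939
  placer: 0.08 × 0.66 × 0.14 × 0.63 × (1 − 0.53) = 0.0021888
  pegmatite: 0.31 × 0.90 × 0.21 × 0.86 × (1 − 0.25) = 0.037791
  carbonatite: 0.24 × 0.25 × 0.10 × 0.65 × (1 − 0.61) = 0.001521
Marginal likelihood of the evidence = 0.2211.
P(carbonatite | evidence) = 0.001521 / 0.2211 ≈ 0.007.

0.007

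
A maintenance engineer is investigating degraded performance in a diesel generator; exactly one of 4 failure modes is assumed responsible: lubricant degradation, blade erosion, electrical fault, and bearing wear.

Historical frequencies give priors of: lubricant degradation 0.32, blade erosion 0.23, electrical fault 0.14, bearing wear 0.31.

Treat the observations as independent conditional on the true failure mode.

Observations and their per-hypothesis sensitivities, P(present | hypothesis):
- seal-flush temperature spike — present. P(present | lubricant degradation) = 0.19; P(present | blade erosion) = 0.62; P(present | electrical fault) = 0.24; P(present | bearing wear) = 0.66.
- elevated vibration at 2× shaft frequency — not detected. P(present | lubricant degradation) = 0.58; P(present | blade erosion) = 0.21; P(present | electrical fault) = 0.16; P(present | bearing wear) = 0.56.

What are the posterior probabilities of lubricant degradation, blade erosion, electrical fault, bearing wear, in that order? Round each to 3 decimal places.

0.100, 0.439, 0.110, 0.351

By Bayes' rule with conditional independence, the unnormalized weight for each hypothesis is prior × ∏ likelihoods (using 1 − P(present | H) for each absent observation):
  lubricant degradation: 0.32 × 0.19 × (1 − 0.58) = 0.025536
  blade erosion: 0.23 × 0.62 × (1 − 0.21) = 0.11265
  electrical fault: 0.14 × 0.24 × (1 − 0.16) = 0.028224
  bearing wear: 0.31 × 0.66 × (1 − 0.56) = 0.090024
Marginal likelihood of the evidence = 0.25644.
P(lubricant degradation | evidence) = 0.025536 / 0.25644 ≈ 0.100
P(blade erosion | evidence) = 0.11265 / 0.25644 ≈ 0.439
P(electrical fault | evidence) = 0.028224 / 0.25644 ≈ 0.110
P(bearing wear | evidence) = 0.090024 / 0.25644 ≈ 0.351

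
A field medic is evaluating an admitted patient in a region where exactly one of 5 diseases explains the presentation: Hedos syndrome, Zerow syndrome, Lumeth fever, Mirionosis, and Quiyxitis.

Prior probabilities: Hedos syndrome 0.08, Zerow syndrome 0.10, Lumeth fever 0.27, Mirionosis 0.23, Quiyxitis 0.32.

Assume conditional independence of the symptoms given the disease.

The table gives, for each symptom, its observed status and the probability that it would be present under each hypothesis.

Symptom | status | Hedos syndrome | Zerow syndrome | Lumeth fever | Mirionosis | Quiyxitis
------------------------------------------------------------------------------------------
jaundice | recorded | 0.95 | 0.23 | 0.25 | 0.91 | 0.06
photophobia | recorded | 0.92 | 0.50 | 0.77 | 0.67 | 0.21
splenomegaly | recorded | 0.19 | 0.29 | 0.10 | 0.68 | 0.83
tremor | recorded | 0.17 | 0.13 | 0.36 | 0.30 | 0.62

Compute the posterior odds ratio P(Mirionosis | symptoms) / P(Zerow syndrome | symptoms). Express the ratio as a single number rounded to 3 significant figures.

The normalizing constant cancels in an odds ratio, so compute prior × likelihood for the two hypotheses only:
  Mirionosis: 0.23 × 0.91 × 0.67 × 0.68 × 0.30 = 0.028607
  Zerow syndrome: 0.10 × 0.23 × 0.50 × 0.29 × 0.13 = 0.00043355
Odds(Mirionosis : Zerow syndrome) = 0.028607 / 0.00043355 ≈ 66.0.

66.0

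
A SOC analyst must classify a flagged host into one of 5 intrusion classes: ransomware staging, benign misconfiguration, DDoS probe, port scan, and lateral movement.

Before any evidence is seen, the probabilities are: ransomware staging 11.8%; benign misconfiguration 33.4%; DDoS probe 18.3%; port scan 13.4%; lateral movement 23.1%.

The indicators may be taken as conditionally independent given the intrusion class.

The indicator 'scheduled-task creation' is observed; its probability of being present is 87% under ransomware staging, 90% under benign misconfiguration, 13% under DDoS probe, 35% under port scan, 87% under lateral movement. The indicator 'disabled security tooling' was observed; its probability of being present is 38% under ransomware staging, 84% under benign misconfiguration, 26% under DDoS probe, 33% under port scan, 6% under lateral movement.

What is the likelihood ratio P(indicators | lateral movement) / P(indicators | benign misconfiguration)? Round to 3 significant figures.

0.0690

The Bayes factor is the ratio of the joint likelihoods of the indicator pattern under the two hypotheses.
  lateral movement: 0.87 × 0.06 = 0.0522
  benign misconfiguration: 0.90 × 0.84 = 0.756
Bayes factor = 0.0522 / 0.756 ≈ 0.0690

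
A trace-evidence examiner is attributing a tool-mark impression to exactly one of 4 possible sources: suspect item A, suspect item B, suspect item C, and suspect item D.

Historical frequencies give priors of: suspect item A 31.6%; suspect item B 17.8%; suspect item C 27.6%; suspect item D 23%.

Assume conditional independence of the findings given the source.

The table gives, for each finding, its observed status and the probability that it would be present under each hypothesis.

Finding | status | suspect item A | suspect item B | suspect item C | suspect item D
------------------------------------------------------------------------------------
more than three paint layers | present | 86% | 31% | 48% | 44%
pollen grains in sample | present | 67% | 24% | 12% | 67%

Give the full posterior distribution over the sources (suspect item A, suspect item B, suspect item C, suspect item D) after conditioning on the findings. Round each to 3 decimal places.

For each hypothesis, the unnormalized posterior weight is prior × product of the finding likelihoods:
  suspect item A: 0.316 × 0.86 × 0.67 = 0.18208
  suspect item B: 0.178 × 0.31 × 0.24 = 0.013243
  suspect item C: 0.276 × 0.48 × 0.12 = 0.015898
  suspect item D: 0.230 × 0.44 × 0.67 = 0.067804
Normalizing constant Z = 0.18208 + 0.013243 + 0.015898 + 0.067804 = 0.27902.
P(suspect item A | evidence) = 0.18208 / 0.27902 ≈ 0.653
P(suspect item B | evidence) = 0.013243 / 0.27902 ≈ 0.047
P(suspect item C | evidence) = 0.015898 / 0.27902 ≈ 0.057
P(suspect item D | evidence) = 0.067804 / 0.27902 ≈ 0.243

0.653, 0.047, 0.057, 0.243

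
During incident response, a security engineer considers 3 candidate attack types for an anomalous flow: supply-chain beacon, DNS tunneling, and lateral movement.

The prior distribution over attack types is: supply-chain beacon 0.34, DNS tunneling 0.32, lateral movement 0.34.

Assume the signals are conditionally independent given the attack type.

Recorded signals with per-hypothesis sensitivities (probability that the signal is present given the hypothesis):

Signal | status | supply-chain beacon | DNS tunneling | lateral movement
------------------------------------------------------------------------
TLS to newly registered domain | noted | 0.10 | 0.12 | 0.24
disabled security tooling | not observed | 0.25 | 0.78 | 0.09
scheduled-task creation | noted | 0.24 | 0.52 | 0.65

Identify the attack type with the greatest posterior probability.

By Bayes' rule with conditional independence, the unnormalized weight for each hypothesis is prior × ∏ likelihoods (using 1 − P(present | H) for each absent signal):
  supply-chain beacon: 0.34 × 0.10 × (1 − 0.25) × 0.24 = 0.00612
  DNS tunneling: 0.32 × 0.12 × (1 − 0.78) × 0.52 = 0.004393
  lateral movement: 0.34 × 0.24 × (1 − 0.09) × 0.65 = 0.048266
The unnormalized weights sum to 0.058779.
P(supply-chain beacon | evidence) ≈ 0.00612 / 0.058779 ≈ 0.104
P(DNS tunneling | evidence) ≈ 0.004393 / 0.058779 ≈ 0.075
P(lateral movement | evidence) ≈ 0.048266 / 0.058779 ≈ 0.821
The largest is 0.821, so lateral movement is most probable.

lateral movement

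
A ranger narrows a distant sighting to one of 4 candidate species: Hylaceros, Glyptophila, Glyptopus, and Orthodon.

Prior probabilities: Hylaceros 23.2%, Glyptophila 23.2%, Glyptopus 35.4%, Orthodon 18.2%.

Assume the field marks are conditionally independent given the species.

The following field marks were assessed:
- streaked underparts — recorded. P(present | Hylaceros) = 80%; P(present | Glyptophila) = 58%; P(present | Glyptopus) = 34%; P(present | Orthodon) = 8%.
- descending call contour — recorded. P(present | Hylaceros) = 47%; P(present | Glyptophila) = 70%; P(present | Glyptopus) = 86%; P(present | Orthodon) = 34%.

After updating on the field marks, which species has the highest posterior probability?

Multiply each prior by the joint likelihood of the field mark pattern:
  Hylaceros: 0.232 × 0.80 × 0.47 = 0.087232
  Glyptophila: 0.232 × 0.58 × 0.70 = 0.094192
  Glyptopus: 0.354 × 0.34 × 0.86 = 0.10351
  Orthodon: 0.182 × 0.08 × 0.34 = 0.0049504
The unnormalized weights sum to 0.28988.
P(Hylaceros | evidence) ≈ 0.087232 / 0.28988 ≈ 0.301
P(Glyptophila | evidence) ≈ 0.094192 / 0.28988 ≈ 0.325
P(Glyptopus | evidence) ≈ 0.10351 / 0.28988 ≈ 0.357
P(Orthodon | evidence) ≈ 0.0049504 / 0.28988 ≈ 0.017
The largest is 0.357, so Glyptopus is most probable.

Glyptopus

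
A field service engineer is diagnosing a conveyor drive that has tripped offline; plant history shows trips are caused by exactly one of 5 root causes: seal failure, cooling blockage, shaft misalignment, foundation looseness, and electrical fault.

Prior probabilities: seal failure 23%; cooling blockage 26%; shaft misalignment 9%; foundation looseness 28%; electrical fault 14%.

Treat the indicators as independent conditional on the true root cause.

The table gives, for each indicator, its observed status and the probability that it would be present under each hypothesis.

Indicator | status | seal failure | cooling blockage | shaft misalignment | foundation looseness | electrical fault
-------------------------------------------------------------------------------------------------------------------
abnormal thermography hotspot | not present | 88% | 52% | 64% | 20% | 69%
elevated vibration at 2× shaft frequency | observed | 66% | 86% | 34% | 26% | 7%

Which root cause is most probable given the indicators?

cooling blockage

By Bayes' rule with conditional independence, the unnormalized weight for each hypothesis is prior × ∏ likelihoods (using 1 − P(present | H) for each absent indicator):
  seal failure: 0.23 × (1 − 0.88) × 0.66 = 0.018216
  cooling blockage: 0.26 × (1 − 0.52) × 0.86 = 0.10733
  shaft misalignment: 0.09 × (1 − 0.64) × 0.34 = 0.011016
  foundation looseness: 0.28 × (1 − 0.20) × 0.26 = 0.05824
  electrical fault: 0.14 × (1 − 0.69) × 0.07 = 0.003038
Marginal likelihood of the evidence = 0.19784.
P(seal failure | evidence) ≈ 0.018216 / 0.19784 ≈ 0.092
P(cooling blockage | evidence) ≈ 0.10733 / 0.19784 ≈ 0.543
P(shaft misalignment | evidence) ≈ 0.011016 / 0.19784 ≈ 0.056
P(foundation looseness | evidence) ≈ 0.05824 / 0.19784 ≈ 0.294
P(electrical fault | evidence) ≈ 0.003038 / 0.19784 ≈ 0.015
The largest is 0.543, so cooling blockage is most probable.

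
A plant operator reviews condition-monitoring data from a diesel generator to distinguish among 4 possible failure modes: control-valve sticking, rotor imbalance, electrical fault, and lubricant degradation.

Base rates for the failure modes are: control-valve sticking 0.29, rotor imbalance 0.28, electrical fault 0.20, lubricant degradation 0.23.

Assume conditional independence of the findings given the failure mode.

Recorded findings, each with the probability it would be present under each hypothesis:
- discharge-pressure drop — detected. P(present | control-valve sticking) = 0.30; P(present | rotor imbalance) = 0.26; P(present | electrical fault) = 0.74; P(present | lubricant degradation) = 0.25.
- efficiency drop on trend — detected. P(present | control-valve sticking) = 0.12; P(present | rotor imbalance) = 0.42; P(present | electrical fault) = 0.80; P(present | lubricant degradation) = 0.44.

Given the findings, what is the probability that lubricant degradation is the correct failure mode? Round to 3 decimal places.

0.137

Multiply each prior by the joint likelihood of the evidence pattern:
  control-valve sticking: 0.29 × 0.30 × 0.12 = 0.01044
  rotor imbalance: 0.28 × 0.26 × 0.42 = 0.030576
  electrical fault: 0.20 × 0.74 × 0.80 = 0.1184
  lubricant degradation: 0.23 × 0.25 × 0.44 = 0.0253
Normalizing constant Z = 0.01044 + 0.030576 + 0.1184 + 0.0253 = 0.18472.
P(lubricant degradation | evidence) = 0.0253 / 0.18472 ≈ 0.137.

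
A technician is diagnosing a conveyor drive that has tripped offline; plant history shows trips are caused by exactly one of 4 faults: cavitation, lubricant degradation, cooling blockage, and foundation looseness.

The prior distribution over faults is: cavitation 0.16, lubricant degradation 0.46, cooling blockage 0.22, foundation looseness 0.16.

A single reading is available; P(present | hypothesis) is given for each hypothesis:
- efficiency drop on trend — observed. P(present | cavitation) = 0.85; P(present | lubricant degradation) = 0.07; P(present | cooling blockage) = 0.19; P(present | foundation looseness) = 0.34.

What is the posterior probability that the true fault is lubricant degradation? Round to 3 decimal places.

Multiply each prior by the likelihood of the reading:
  cavitation: 0.16 × 0.85 = 0.136
  lubricant degradation: 0.46 × 0.07 = 0.0322
  cooling blockage: 0.22 × 0.19 = 0.0418
  foundation looseness: 0.16 × 0.34 = 0.0544
Marginal likelihood of the evidence = 0.2644.
P(lubricant degradation | evidence) = 0.0322 / 0.2644 ≈ 0.122.

0.122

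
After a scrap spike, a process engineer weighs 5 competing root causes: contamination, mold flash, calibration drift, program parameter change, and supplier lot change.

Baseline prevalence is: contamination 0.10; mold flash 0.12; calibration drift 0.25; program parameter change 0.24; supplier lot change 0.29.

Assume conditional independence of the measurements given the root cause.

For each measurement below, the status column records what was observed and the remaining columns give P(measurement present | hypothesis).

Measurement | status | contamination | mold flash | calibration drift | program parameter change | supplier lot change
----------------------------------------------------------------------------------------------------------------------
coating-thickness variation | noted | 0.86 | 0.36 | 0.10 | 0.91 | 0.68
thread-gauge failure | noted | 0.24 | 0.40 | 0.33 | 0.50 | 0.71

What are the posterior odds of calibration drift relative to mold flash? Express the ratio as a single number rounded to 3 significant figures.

The normalizing constant cancels in an odds ratio, so compute prior × likelihood for the two hypotheses only:
  calibration drift: 0.25 × 0.10 × 0.33 = 0.00825
  mold flash: 0.12 × 0.36 × 0.40 = 0.01728
Odds(calibration drift : mold flash) = 0.00825 / 0.01728 ≈ 0.477.

0.477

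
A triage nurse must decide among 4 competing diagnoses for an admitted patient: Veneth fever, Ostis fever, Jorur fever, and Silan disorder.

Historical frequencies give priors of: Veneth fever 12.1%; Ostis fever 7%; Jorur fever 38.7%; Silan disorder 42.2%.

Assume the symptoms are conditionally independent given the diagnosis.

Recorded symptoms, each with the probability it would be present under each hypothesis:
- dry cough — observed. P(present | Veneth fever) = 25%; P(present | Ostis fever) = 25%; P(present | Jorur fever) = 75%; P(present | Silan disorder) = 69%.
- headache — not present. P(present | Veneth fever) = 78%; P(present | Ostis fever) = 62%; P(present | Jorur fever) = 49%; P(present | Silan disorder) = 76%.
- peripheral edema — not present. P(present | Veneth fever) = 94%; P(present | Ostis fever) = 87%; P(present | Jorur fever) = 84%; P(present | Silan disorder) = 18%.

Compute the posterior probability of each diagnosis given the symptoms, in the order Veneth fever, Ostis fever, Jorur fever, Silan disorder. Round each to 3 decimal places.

0.005, 0.011, 0.288, 0.697

For each hypothesis, the unnormalized posterior weight is prior × product of the symptom likelihoods (using 1 − P(present | H) for each absent symptom):
  Veneth fever: 0.121 × 0.25 × (1 − 0.78) × (1 − 0.94) = 0.0003993
  Ostis fever: 0.070 × 0.25 × (1 − 0.62) × (1 − 0.87) = 0.0008645
  Jorur fever: 0.387 × 0.75 × (1 − 0.49) × (1 − 0.84) = 0.023684
  Silan disorder: 0.422 × 0.69 × (1 − 0.76) × (1 − 0.18) = 0.057304
The unnormalized weights sum to 0.082252.
P(Veneth fever | evidence) = 0.0003993 / 0.082252 ≈ 0.005
P(Ostis fever | evidence) = 0.0008645 / 0.082252 ≈ 0.011
P(Jorur fever | evidence) = 0.023684 / 0.082252 ≈ 0.288
P(Silan disorder | evidence) = 0.057304 / 0.082252 ≈ 0.697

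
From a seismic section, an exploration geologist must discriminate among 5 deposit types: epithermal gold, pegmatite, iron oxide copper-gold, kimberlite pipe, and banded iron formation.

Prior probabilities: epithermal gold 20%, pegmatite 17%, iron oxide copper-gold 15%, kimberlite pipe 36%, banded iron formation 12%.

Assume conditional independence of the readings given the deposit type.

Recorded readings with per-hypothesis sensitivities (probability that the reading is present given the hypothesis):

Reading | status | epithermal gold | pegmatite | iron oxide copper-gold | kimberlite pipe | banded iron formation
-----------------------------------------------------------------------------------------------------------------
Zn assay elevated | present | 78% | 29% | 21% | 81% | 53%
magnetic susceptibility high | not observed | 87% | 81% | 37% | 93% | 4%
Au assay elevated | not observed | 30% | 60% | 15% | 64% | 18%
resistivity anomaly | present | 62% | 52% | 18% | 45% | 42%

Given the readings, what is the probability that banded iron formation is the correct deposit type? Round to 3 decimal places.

Multiply each prior by the joint likelihood of the reading pattern (using 1 − P(present | H) for each absent reading):
  epithermal gold: 0.20 × 0.78 × (1 − 0.87) × (1 − 0.30) × 0.62 = 0.0088015
  pegmatite: 0.17 × 0.29 × (1 − 0.81) × (1 − 0.60) × 0.52 = 0.0019483
  iron oxide copper-gold: 0.15 × 0.21 × (1 − 0.37) × (1 − 0.15) × 0.18 = 0.0030363
  kimberlite pipe: 0.36 × 0.81 × (1 − 0.93) × (1 − 0.64) × 0.45 = 0.0033067
  banded iron formation: 0.12 × 0.53 × (1 − 0.04) × (1 − 0.18) × 0.42 = 0.021028
The unnormalized weights sum to 0.038121.
P(banded iron formation | evidence) = 0.021028 / 0.038121 ≈ 0.552.

0.552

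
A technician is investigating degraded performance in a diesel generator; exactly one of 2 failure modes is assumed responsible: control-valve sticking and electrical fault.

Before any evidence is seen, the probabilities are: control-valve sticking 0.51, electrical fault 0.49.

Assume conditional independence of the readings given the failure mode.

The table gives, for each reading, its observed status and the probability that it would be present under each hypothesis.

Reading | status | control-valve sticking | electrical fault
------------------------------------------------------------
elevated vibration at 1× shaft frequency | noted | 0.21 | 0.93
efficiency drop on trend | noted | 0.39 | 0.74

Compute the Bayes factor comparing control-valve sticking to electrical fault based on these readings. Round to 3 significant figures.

0.119

The Bayes factor is the ratio of the joint likelihoods of the reading pattern under the two hypotheses.
  control-valve sticking: 0.21 × 0.39 = 0.0819
  electrical fault: 0.93 × 0.74 = 0.6882
Bayes factor = 0.0819 / 0.6882 ≈ 0.119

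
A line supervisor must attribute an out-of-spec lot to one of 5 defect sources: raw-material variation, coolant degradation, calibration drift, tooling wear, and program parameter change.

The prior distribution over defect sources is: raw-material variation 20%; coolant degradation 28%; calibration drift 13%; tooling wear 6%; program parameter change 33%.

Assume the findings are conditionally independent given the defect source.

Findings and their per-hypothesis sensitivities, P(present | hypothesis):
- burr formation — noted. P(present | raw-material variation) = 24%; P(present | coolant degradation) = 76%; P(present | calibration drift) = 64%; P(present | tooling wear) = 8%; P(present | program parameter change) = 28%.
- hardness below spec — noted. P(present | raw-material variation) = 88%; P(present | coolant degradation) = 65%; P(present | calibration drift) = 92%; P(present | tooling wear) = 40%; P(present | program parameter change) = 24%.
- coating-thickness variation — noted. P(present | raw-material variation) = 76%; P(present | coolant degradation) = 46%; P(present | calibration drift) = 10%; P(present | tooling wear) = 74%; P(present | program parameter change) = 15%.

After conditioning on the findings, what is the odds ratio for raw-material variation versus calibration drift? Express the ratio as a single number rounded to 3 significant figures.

4.19

The normalizing constant cancels in an odds ratio, so compute prior × likelihood for the two hypotheses only:
  raw-material variation: 0.20 × 0.24 × 0.88 × 0.76 = 0.032102
  calibration drift: 0.13 × 0.64 × 0.92 × 0.10 = 0.0076544
Odds(raw-material variation : calibration drift) = 0.032102 / 0.0076544 ≈ 4.19.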